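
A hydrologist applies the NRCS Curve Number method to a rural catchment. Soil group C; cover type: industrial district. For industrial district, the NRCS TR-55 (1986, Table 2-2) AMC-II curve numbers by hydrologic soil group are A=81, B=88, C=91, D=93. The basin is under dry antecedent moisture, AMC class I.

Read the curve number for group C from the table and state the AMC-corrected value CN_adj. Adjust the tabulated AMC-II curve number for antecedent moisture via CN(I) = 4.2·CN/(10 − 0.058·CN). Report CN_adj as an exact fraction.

CN_adj = 63700/787 ≈ 80.940

NRCS table: industrial district, soil group C → CN(II) = 91
CN(I) from CN(II)=91: (4.2·91)/(10 − 0.058·91) = 63700/787 ≈ 80.940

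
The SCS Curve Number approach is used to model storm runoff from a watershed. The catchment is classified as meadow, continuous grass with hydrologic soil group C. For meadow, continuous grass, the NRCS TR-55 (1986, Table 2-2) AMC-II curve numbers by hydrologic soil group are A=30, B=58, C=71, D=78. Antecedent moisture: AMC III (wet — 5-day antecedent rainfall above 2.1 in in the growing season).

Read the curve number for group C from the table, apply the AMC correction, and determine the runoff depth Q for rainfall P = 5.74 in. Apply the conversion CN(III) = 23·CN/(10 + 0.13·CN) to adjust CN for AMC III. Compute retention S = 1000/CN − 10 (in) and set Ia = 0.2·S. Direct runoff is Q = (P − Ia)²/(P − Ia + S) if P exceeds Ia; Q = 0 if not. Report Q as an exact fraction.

Q = 193310588241/47738387150 in ≈ 4.049 in

NRCS table: meadow, continuous grass, soil group C → CN(II) = 71
CN(III) from CN(II)=71: (23·71)/(10 + 0.13·71) = 163300/1923 ≈ 84.919
Retention S: 1000/CN − 10 with CN=84.919 → S = 2900/1633 ≈ 1.776 in
Ia = 0.2·(2900/1633) = 580/1633 in ≈ 0.355 in
Excess rainfall: 5.740 − 0.355 = 5.385 in; P > Ia so Q > 0
Q = (439671/81650)²/((439671/81650) + 2900/1633) = (193310588241/6666722500)/(584671/81650) = 193310588241/47738387150 in ≈ 4.049 in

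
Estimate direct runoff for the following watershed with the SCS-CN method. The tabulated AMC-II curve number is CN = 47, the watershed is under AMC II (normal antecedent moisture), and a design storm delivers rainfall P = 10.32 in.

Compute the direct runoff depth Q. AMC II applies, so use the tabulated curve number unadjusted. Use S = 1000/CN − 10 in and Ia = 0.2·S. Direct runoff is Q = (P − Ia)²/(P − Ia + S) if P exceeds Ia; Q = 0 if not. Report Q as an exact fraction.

Average conditions: CN = 47 (no AMC adjustment).
S = 1000/47 − 10 = 530/47 in ≈ 11.277 in
Initial abstraction Ia = S/5 = (530/47)/5 = 106/47 ≈ 2.255 in
Excess rainfall: 10.320 − 2.255 = 8.065 in; P > Ia so Q > 0
Q: (9476/1175)² ÷ (22726/1175) = 44897288/13351525 in (≈ 3.363 in)

Q = 44897288/13351525 in ≈ 3.363 in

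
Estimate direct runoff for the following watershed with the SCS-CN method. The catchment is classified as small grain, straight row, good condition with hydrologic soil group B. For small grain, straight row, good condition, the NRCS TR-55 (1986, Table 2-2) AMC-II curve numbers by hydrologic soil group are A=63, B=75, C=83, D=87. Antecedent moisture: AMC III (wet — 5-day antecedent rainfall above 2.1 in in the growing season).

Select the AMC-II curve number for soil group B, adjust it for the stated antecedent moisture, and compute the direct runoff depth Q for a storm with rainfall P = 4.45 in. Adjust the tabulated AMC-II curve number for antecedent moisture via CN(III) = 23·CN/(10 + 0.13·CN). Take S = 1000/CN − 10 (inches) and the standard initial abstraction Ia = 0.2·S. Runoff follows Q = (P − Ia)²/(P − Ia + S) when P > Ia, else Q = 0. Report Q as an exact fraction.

NRCS table: small grain, straight row, good condition, soil group B → CN(II) = 75
CN(III) from CN(II)=75: (23·75)/(10 + 0.13·75) = 6900/79 ≈ 87.342
Retention S: 1000/CN − 10 with CN=87.342 → S = 100/69 ≈ 1.449 in
Ia = 0.2S: 0.2·1.449 = 0.290 in (exactly 20/69)
P − Ia = 4.450 − 0.290 = 5741/1380 ≈ 4.160 in (> 0, runoff occurs)
Q = (5741/1380)²/((5741/1380) + 100/69) = (32959081/1904400)/(7741/1380) = 32959081/10682580 in ≈ 3.085 in

Q = 32959081/10682580 in ≈ 3.085 in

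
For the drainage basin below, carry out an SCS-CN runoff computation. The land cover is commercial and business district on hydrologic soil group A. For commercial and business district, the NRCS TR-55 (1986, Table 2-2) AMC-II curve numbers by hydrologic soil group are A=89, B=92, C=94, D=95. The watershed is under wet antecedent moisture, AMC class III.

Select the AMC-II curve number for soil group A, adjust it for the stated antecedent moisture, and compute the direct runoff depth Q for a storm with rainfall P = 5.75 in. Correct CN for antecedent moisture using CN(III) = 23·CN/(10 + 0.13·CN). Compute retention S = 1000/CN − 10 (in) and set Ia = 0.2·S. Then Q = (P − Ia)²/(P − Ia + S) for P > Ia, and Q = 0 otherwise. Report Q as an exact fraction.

NRCS table: commercial and business district, soil group A → CN(II) = 89
CN(III) from CN(II)=89: (23·89)/(10 + 0.13·89) = 204700/2157 ≈ 94.900
S = 1000/(204700/2157) − 10 = 1100/2047 in ≈ 0.537 in
Initial abstraction Ia = S/5 = (1100/2047)/5 = 220/2047 ≈ 0.107 in
Since P=5.750 > Ia=0.107: effective rainfall P−Ia = 46201/8188 in
Q: (46201/8188)² ÷ (50601/8188) = 2134532401/414320988 in (≈ 5.152 in)

Q = 2134532401/414320988 in ≈ 5.152 in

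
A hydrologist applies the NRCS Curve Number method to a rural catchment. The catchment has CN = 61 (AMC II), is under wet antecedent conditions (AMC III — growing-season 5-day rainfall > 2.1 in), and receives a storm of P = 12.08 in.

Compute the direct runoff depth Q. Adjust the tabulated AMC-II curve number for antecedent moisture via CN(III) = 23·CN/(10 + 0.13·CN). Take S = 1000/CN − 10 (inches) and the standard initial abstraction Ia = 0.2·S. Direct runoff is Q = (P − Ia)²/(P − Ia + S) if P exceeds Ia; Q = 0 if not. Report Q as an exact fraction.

Q = 81691245218/8798668975 in ≈ 9.285 in

Wet (AMC III): CN(III) = 23·61/(10 + 0.13·61) = 1403/(1793/100) = 140300/1793 ≈ 78.249
Max retention: S = 1000/(140300/1793) − 10 = 3900/1403 in (≈ 2.780 in)
Ia = 0.2S: 0.2·2.780 = 0.556 in (exactly 780/1403)
Since P=12.080 > Ia=0.556: effective rainfall P−Ia = 404206/35075 in
Q: (404206/35075)² ÷ (501706/35075) = 81691245218/8798668975 in (≈ 9.285 in)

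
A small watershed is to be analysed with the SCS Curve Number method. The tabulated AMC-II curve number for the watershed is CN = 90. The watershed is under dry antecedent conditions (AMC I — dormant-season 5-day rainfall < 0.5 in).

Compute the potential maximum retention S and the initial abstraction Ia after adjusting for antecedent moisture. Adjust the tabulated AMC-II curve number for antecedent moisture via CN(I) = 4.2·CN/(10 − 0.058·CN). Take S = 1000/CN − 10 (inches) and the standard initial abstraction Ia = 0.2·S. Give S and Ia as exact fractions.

Dry (AMC I): CN(I) = 4.2·90/(10 − 0.058·90) = 378/(239/50) = 18900/239 ≈ 79.079
Max retention: S = 1000/(18900/239) − 10 = 500/189 in (≈ 2.646 in)
Ia = 0.2·(500/189) = 100/189 in ≈ 0.529 in

S = 500/189 in ≈ 2.646 in; Ia = 100/189 in ≈ 0.529 in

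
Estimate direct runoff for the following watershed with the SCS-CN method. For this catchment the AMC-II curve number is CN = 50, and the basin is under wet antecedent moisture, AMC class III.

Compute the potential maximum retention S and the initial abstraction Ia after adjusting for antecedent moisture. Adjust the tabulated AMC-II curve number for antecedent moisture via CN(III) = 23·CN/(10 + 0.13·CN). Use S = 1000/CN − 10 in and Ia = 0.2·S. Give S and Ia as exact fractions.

S = 100/23 in ≈ 4.348 in; Ia = 20/23 in ≈ 0.870 in

Adjust CN=50 to AMC III: 23·50/(10 + 0.13·50) → 1150 ÷ (33/2) = 2300/33 ≈ 69.697
Max retention: S = 1000/(2300/33) − 10 = 100/23 in (≈ 4.348 in)
Ia = 0.2·(100/23) = 20/23 in ≈ 0.870 in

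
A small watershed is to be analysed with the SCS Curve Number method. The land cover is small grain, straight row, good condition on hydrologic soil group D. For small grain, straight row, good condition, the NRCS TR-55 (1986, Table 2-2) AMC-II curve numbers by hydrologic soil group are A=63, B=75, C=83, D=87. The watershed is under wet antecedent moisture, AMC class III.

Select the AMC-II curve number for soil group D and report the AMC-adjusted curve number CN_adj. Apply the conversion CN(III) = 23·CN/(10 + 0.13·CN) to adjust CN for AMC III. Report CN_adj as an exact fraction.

NRCS table: small grain, straight row, good condition, soil group D → CN(II) = 87
CN(III) from CN(II)=87: (23·87)/(10 + 0.13·87) = 200100/2131 ≈ 93.900

CN_adj = 200100/2131 ≈ 93.900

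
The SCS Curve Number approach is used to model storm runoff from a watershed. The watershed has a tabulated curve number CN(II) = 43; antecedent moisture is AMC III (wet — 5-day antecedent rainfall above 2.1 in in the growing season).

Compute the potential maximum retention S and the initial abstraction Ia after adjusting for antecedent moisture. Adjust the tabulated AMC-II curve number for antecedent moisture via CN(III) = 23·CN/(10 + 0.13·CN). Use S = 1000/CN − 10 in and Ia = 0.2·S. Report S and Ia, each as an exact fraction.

S = 5700/989 in ≈ 5.763 in; Ia = 1140/989 in ≈ 1.153 in

Wet (AMC III): CN(III) = 23·43/(10 + 0.13·43) = 989/(1559/100) = 98900/1559 ≈ 63.438
Retention S: 1000/CN − 10 with CN=63.438 → S = 5700/989 ≈ 5.763 in
Ia = 0.2S: 0.2·5.763 = 1.153 in (exactly 1140/989)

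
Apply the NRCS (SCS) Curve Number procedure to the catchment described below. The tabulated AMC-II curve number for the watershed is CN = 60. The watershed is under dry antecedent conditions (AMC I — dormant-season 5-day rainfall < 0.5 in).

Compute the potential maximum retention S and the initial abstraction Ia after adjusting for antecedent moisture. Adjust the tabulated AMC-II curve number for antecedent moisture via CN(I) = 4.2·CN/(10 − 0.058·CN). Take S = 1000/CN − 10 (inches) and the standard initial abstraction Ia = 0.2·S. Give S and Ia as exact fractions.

CN(I) from CN(II)=60: (4.2·60)/(10 − 0.058·60) = 6300/163 ≈ 38.650
Retention S: 1000/CN − 10 with CN=38.650 → S = 1000/63 ≈ 15.873 in
Ia = 0.2S: 0.2·15.873 = 3.175 in (exactly 200/63)

S = 1000/63 in ≈ 15.873 in; Ia = 200/63 in ≈ 3.175 in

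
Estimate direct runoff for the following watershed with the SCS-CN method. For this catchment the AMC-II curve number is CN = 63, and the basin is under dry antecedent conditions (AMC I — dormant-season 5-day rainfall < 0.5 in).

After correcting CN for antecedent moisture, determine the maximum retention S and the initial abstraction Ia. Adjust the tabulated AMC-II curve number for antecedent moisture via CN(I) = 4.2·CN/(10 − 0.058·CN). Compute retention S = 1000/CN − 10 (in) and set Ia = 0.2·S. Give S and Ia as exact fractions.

Dry (AMC I): CN(I) = 4.2·63/(10 − 0.058·63) = (1323/5)/(3173/500) = 132300/3173 ≈ 41.696
S = 1000/(132300/3173) − 10 = 18500/1323 in ≈ 13.983 in
Ia = 0.2S: 0.2·13.983 = 2.797 in (exactly 3700/1323)

S = 18500/1323 in ≈ 13.983 in; Ia = 3700/1323 in ≈ 2.797 in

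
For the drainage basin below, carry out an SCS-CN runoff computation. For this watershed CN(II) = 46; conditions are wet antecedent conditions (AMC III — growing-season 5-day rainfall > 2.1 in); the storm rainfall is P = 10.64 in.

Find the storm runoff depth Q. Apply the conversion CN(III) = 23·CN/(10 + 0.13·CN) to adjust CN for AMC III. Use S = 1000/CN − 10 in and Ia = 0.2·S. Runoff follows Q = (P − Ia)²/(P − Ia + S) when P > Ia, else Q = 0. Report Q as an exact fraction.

Wet (AMC III): CN(III) = 23·46/(10 + 0.13·46) = 1058/(799/50) = 52900/799 ≈ 66.208
Retention S: 1000/CN − 10 with CN=66.208 → S = 2700/529 ≈ 5.104 in
Ia = 0.2S: 0.2·5.104 = 1.021 in (exactly 540/529)
Excess rainfall: 10.640 − 1.021 = 9.619 in; P > Ia so Q > 0
Q: (127214/13225)² ÷ (194714/13225) = 8091700898/1287546325 in (≈ 6.285 in)

Q = 8091700898/1287546325 in ≈ 6.285 in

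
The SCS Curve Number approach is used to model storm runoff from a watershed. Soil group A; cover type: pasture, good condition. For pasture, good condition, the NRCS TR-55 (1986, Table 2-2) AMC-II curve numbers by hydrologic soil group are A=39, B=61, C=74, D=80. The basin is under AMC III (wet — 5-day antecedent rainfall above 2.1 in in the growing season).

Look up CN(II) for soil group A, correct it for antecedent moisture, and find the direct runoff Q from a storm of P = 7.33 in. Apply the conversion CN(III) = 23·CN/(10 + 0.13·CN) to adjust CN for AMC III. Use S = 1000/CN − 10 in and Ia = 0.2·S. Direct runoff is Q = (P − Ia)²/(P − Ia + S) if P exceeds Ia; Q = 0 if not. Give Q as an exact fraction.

NRCS table: pasture, good condition, soil group A → CN(II) = 39
CN(III) from CN(II)=39: (23·39)/(10 + 0.13·39) = 89700/1507 ≈ 59.522
Max retention: S = 1000/(89700/1507) − 10 = 6100/897 in (≈ 6.800 in)
Ia = 0.2S: 0.2·6.800 = 1.360 in (exactly 1220/897)
P − Ia = 7.330 − 1.360 = 535501/89700 ≈ 5.970 in (> 0, runoff occurs)
Runoff Q = (P−Ia)²/(P−Ia+S) = (5.970)²/(5.970+6.800) = 286761321001/102751439700 ≈ 2.791 in

Q = 286761321001/102751439700 in ≈ 2.791 in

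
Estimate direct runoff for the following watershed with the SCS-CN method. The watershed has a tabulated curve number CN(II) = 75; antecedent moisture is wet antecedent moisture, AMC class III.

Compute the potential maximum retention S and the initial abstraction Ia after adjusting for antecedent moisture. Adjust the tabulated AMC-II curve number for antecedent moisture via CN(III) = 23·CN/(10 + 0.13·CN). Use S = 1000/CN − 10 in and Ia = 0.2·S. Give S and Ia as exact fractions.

CN(III) from CN(II)=75: (23·75)/(10 + 0.13·75) = 6900/79 ≈ 87.342
Max retention: S = 1000/(6900/79) − 10 = 100/69 in (≈ 1.449 in)
Initial abstraction Ia = S/5 = (100/69)/5 = 20/69 ≈ 0.290 in

S = 100/69 in ≈ 1.449 in; Ia = 20/69 in ≈ 0.290 in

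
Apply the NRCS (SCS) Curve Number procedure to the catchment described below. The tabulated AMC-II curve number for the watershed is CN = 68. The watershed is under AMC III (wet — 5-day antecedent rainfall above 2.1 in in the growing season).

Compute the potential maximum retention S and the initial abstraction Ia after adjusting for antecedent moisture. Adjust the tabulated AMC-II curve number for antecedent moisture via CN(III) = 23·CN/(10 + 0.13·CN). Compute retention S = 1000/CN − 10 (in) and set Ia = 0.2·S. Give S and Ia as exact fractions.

S = 800/391 in ≈ 2.046 in; Ia = 160/391 in ≈ 0.409 in

Wet (AMC III): CN(III) = 23·68/(10 + 0.13·68) = 1564/(471/25) = 39100/471 ≈ 83.015
S = 1000/(39100/471) − 10 = 800/391 in ≈ 2.046 in
Ia = 0.2S: 0.2·2.046 = 0.409 in (exactly 160/391)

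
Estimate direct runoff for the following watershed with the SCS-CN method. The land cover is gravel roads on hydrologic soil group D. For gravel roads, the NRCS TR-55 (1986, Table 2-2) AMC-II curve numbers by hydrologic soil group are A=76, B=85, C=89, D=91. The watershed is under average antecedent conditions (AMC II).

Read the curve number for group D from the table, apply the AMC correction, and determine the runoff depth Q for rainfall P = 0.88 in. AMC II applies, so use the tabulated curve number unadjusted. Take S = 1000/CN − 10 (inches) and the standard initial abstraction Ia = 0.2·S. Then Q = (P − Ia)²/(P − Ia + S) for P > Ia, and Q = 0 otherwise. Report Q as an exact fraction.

Q = 1204352/4324775 in ≈ 0.278 in

NRCS table: gravel roads, soil group D → CN(II) = 91
CN(II) = 91; AMC II needs no correction.
Max retention: S = 1000/91 − 10 = 90/91 in (≈ 0.989 in)
Ia = 0.2·(90/91) = 18/91 in ≈ 0.198 in
Excess rainfall: 0.880 − 0.198 = 0.682 in; P > Ia so Q > 0
Runoff Q = (P−Ia)²/(P−Ia+S) = (0.682)²/(0.682+0.989) = 1204352/4324775 ≈ 0.278 in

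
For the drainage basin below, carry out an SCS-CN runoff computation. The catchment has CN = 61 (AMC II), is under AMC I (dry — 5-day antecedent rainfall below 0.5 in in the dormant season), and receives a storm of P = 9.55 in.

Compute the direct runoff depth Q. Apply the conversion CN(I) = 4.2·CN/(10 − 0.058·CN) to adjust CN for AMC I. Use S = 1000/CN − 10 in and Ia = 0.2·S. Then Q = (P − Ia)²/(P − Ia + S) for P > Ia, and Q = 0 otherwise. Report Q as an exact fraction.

Q = 3086580249/1584656780 in ≈ 1.948 in

Dry (AMC I): CN(I) = 4.2·61/(10 − 0.058·61) = (1281/5)/(3231/500) = 42700/1077 ≈ 39.647
Max retention: S = 1000/(42700/1077) − 10 = 6500/427 in (≈ 15.222 in)
Ia = 0.2·(6500/427) = 1300/427 in ≈ 3.044 in
Since P=9.550 > Ia=3.044: effective rainfall P−Ia = 55557/8540 in
Runoff Q = (P−Ia)²/(P−Ia+S) = (6.506)²/(6.506+15.222) = 3086580249/1584656780 ≈ 1.948 in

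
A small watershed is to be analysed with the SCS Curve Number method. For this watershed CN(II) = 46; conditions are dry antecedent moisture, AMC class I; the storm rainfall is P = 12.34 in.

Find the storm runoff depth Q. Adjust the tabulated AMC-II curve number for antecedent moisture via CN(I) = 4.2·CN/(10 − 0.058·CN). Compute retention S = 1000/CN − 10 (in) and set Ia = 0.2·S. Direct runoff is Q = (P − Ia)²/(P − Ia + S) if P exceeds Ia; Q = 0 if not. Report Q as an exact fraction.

Q = 2952509569/2248662850 in ≈ 1.313 in

Adjust CN=46 to AMC I: 4.2·46/(10 − 0.058·46) → (966/5) ÷ (1833/250) = 16100/611 ≈ 26.350
Max retention: S = 1000/(16100/611) − 10 = 4500/161 in (≈ 27.950 in)
Ia = 0.2S: 0.2·27.950 = 5.590 in (exactly 900/161)
Excess rainfall: 12.340 − 5.590 = 6.750 in; P > Ia so Q > 0
Q = (54337/8050)²/((54337/8050) + 4500/161) = (2952509569/64802500)/(279337/8050) = 2952509569/2248662850 in ≈ 1.313 in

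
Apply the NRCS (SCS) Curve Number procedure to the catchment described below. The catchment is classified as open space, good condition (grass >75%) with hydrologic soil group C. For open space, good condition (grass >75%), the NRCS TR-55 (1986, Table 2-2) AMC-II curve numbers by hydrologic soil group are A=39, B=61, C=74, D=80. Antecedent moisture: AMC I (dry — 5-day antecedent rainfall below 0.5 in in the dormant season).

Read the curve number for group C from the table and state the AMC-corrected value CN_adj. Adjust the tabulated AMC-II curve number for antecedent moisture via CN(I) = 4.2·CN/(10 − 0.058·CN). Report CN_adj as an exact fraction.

CN_adj = 77700/1427 ≈ 54.450

NRCS table: open space, good condition (grass >75%), soil group C → CN(II) = 74
Dry (AMC I): CN(I) = 4.2·74/(10 − 0.058·74) = (1554/5)/(1427/250) = 77700/1427 ≈ 54.450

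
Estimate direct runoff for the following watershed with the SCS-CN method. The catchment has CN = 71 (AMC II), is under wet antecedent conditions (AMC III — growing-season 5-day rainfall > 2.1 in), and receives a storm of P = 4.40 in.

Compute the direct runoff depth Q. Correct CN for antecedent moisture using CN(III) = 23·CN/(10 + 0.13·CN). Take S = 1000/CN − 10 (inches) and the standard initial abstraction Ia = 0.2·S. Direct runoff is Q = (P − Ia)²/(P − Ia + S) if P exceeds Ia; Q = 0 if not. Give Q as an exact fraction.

Q = 545358338/194024895 in ≈ 2.811 in

CN(III) from CN(II)=71: (23·71)/(10 + 0.13·71) = 163300/1923 ≈ 84.919
Retention S: 1000/CN − 10 with CN=84.919 → S = 2900/1633 ≈ 1.776 in
Initial abstraction Ia = S/5 = (2900/1633)/5 = 580/1633 ≈ 0.355 in
Since P=4.400 > Ia=0.355: effective rainfall P−Ia = 33026/8165 in
Q = (33026/8165)²/((33026/8165) + 2900/1633) = (1090716676/66667225)/(47526/8165) = 545358338/194024895 in ≈ 2.811 in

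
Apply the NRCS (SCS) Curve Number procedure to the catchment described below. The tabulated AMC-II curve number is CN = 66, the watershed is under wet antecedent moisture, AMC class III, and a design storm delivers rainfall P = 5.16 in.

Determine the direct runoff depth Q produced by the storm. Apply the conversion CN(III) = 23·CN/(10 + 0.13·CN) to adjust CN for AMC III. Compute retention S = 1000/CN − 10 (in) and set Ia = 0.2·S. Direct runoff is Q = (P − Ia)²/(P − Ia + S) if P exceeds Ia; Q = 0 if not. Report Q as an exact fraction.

Q = 7994326921/2503011225 in ≈ 3.194 in

Adjust CN=66 to AMC III: 23·66/(10 + 0.13·66) → 1518 ÷ (929/50) = 75900/929 ≈ 81.701
Max retention: S = 1000/(75900/929) − 10 = 1700/759 in (≈ 2.240 in)
Ia = 0.2·(1700/759) = 340/759 in ≈ 0.448 in
Excess rainfall: 5.160 − 0.448 = 4.712 in; P > Ia so Q > 0
Runoff Q = (P−Ia)²/(P−Ia+S) = (4.712)²/(4.712+2.240) = 7994326921/2503011225 ≈ 3.194 in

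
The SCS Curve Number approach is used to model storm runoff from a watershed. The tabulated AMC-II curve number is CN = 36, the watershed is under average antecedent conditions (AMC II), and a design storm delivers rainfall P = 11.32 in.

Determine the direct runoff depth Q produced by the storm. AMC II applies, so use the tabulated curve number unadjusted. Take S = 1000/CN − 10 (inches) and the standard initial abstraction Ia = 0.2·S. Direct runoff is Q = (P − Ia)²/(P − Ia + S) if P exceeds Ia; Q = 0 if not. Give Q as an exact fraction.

CN(II) = 36; AMC II needs no correction.
S = 1000/36 − 10 = 160/9 in ≈ 17.778 in
Ia = 0.2·(160/9) = 32/9 in ≈ 3.556 in
Since P=11.320 > Ia=3.556: effective rainfall P−Ia = 1747/225 in
Q: (1747/225)² ÷ (5747/225) = 3052009/1293075 in (≈ 2.360 in)

Q = 3052009/1293075 in ≈ 2.360 in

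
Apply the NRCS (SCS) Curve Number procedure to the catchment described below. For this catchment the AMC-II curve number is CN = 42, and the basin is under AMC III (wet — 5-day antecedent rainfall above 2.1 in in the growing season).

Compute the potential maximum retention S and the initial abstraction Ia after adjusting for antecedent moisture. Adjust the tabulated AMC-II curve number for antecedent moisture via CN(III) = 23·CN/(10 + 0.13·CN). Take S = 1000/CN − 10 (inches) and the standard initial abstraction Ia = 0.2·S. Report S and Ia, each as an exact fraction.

S = 2900/483 in ≈ 6.004 in; Ia = 580/483 in ≈ 1.201 in

CN(III) from CN(II)=42: (23·42)/(10 + 0.13·42) = 48300/773 ≈ 62.484
Max retention: S = 1000/(48300/773) − 10 = 2900/483 in (≈ 6.004 in)
Ia = 0.2S: 0.2·6.004 = 1.201 in (exactly 580/483)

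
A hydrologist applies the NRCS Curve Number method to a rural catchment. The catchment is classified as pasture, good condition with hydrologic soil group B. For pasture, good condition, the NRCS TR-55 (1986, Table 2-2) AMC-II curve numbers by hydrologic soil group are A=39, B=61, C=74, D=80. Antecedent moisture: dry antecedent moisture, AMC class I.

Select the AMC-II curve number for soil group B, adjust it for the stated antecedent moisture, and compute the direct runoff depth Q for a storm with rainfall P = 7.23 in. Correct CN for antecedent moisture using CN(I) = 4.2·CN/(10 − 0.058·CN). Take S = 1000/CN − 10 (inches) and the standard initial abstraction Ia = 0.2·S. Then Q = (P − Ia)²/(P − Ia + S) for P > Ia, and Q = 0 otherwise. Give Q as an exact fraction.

Q = 31941195841/35386386700 in ≈ 0.903 in

NRCS table: pasture, good condition, soil group B → CN(II) = 61
CN(I) from CN(II)=61: (4.2·61)/(10 − 0.058·61) = 42700/1077 ≈ 39.647
Max retention: S = 1000/(42700/1077) − 10 = 6500/427 in (≈ 15.222 in)
Ia = 0.2S: 0.2·15.222 = 3.044 in (exactly 1300/427)
Excess rainfall: 7.230 − 3.044 = 4.186 in; P > Ia so Q > 0
Runoff Q = (P−Ia)²/(P−Ia+S) = (4.186)²/(4.186+15.222) = 31941195841/35386386700 ≈ 0.903 in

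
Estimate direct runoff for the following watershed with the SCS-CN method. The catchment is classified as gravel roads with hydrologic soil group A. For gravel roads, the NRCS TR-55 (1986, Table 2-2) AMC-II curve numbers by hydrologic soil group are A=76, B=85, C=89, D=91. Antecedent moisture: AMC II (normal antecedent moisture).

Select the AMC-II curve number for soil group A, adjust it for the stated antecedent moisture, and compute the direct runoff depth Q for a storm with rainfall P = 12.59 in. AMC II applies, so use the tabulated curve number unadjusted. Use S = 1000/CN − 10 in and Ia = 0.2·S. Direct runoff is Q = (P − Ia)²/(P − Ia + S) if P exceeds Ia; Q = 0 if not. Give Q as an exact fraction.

Q = 516243841/54569900 in ≈ 9.460 in

NRCS table: gravel roads, soil group A → CN(II) = 76
Average conditions: CN = 76 (no AMC adjustment).
Max retention: S = 1000/76 − 10 = 60/19 in (≈ 3.158 in)
Ia = 0.2S: 0.2·3.158 = 0.632 in (exactly 12/19)
Since P=12.590 > Ia=0.632: effective rainfall P−Ia = 22721/1900 in
Q = (22721/1900)²/((22721/1900) + 60/19) = (516243841/3610000)/(28721/1900) = 516243841/54569900 in ≈ 9.460 in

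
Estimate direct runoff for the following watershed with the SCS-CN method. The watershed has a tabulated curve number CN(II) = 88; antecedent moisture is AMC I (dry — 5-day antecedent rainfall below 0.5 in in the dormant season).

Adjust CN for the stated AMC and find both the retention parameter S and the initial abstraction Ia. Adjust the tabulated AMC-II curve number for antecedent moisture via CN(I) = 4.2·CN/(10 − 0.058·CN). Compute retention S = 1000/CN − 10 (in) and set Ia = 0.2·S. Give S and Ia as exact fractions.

Adjust CN=88 to AMC I: 4.2·88/(10 − 0.058·88) → (1848/5) ÷ (612/125) = 3850/51 ≈ 75.490
S = 1000/(3850/51) − 10 = 250/77 in ≈ 3.247 in
Ia = 0.2·(250/77) = 50/77 in ≈ 0.649 in

S = 250/77 in ≈ 3.247 in; Ia = 50/77 in ≈ 0.649 in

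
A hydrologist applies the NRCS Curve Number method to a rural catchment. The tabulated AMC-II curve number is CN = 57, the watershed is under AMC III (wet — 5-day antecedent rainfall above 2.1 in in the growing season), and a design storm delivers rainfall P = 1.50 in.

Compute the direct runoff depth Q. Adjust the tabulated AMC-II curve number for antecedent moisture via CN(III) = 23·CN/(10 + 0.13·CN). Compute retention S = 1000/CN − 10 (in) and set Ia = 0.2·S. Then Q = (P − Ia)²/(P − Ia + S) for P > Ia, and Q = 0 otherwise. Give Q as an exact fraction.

Q = 4897369/28351686 in ≈ 0.173 in

Wet (AMC III): CN(III) = 23·57/(10 + 0.13·57) = 1311/(1741/100) = 131100/1741 ≈ 75.302
Retention S: 1000/CN − 10 with CN=75.302 → S = 4300/1311 ≈ 3.280 in
Ia = 0.2S: 0.2·3.280 = 0.656 in (exactly 860/1311)
Excess rainfall: 1.500 − 0.656 = 0.844 in; P > Ia so Q > 0
Q = (2213/2622)²/((2213/2622) + 4300/1311) = (4897369/6874884)/(10813/2622) = 4897369/28351686 in ≈ 0.173 in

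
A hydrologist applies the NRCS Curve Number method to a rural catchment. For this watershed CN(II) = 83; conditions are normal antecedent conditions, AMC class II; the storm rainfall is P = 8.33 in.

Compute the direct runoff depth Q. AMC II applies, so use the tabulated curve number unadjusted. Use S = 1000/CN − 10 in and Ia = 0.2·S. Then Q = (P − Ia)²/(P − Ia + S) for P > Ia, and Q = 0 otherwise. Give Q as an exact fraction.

Q = 254212713/40396100 in ≈ 6.293 in

Average conditions: CN = 83 (no AMC adjustment).
Max retention: S = 1000/83 − 10 = 170/83 in (≈ 2.048 in)
Initial abstraction Ia = S/5 = (170/83)/5 = 34/83 ≈ 0.410 in
Since P=8.330 > Ia=0.410: effective rainfall P−Ia = 65739/8300 in
Q: (65739/8300)² ÷ (82739/8300) = 254212713/40396100 in (≈ 6.293 in)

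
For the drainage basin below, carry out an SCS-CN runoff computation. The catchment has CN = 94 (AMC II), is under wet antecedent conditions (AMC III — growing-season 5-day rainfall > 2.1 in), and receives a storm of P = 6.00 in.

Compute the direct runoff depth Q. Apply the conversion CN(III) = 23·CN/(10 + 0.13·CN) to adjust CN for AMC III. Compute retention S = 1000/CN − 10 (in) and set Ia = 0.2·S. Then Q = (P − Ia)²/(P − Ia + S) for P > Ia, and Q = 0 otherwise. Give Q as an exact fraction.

Adjust CN=94 to AMC III: 23·94/(10 + 0.13·94) → 2162 ÷ (1111/50) = 108100/1111 ≈ 97.300
Retention S: 1000/CN − 10 with CN=97.300 → S = 300/1081 ≈ 0.278 in
Ia = 0.2S: 0.2·0.278 = 0.056 in (exactly 60/1081)
P − Ia = 6.000 − 0.056 = 6426/1081 ≈ 5.944 in (> 0, runoff occurs)
Q = (6426/1081)²/((6426/1081) + 300/1081) = (41293476/1168561)/(6726/1081) = 6882246/1211801 in ≈ 5.679 in

Q = 6882246/1211801 in ≈ 5.679 in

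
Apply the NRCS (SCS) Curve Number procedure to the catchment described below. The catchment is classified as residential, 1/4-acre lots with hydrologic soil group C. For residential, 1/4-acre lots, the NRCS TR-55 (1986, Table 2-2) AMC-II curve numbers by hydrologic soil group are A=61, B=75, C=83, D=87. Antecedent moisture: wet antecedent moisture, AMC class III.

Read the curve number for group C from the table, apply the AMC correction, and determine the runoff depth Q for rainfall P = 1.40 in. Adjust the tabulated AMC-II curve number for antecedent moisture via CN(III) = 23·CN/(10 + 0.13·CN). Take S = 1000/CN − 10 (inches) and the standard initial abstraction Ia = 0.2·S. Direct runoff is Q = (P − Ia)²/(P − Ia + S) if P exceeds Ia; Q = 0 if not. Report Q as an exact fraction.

Q = 136025569/192455835 in ≈ 0.707 in

NRCS table: residential, 1/4-acre lots, soil group C → CN(II) = 83
Adjust CN=83 to AMC III: 23·83/(10 + 0.13·83) → 1909 ÷ (2079/100) = 190900/2079 ≈ 91.823
S = 1000/(190900/2079) − 10 = 1700/1909 in ≈ 0.891 in
Ia = 0.2S: 0.2·0.891 = 0.178 in (exactly 340/1909)
Since P=1.400 > Ia=0.178: effective rainfall P−Ia = 11663/9545 in
Runoff Q = (P−Ia)²/(P−Ia+S) = (1.222)²/(1.222+0.891) = 136025569/192455835 ≈ 0.707 in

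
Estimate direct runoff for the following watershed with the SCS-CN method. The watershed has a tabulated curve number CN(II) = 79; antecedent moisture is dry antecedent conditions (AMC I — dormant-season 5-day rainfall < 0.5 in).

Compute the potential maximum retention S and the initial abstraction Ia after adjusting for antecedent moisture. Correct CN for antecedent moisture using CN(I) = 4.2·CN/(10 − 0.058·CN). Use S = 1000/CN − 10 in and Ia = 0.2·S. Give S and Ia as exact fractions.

CN(I) from CN(II)=79: (4.2·79)/(10 − 0.058·79) = 7900/129 ≈ 61.240
Retention S: 1000/CN − 10 with CN=61.240 → S = 500/79 ≈ 6.329 in
Ia = 0.2S: 0.2·6.329 = 1.266 in (exactly 100/79)

S = 500/79 in ≈ 6.329 in; Ia = 100/79 in ≈ 1.266 in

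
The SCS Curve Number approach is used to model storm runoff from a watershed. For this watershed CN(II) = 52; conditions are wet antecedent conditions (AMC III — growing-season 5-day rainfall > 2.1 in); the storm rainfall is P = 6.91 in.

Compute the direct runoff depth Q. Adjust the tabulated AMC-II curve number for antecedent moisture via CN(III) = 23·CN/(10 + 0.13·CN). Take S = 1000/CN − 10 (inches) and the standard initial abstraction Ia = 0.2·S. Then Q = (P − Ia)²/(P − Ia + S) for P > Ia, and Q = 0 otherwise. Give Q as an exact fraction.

CN(III) from CN(II)=52: (23·52)/(10 + 0.13·52) = 29900/419 ≈ 71.360
S = 1000/(29900/419) − 10 = 1200/299 in ≈ 4.013 in
Ia = 0.2S: 0.2·4.013 = 0.803 in (exactly 240/299)
P − Ia = 6.910 − 0.803 = 182609/29900 ≈ 6.107 in (> 0, runoff occurs)
Q = (182609/29900)²/((182609/29900) + 1200/299) = (33346046881/894010000)/(302609/29900) = 33346046881/9048009100 in ≈ 3.685 in

Q = 33346046881/9048009100 in ≈ 3.685 in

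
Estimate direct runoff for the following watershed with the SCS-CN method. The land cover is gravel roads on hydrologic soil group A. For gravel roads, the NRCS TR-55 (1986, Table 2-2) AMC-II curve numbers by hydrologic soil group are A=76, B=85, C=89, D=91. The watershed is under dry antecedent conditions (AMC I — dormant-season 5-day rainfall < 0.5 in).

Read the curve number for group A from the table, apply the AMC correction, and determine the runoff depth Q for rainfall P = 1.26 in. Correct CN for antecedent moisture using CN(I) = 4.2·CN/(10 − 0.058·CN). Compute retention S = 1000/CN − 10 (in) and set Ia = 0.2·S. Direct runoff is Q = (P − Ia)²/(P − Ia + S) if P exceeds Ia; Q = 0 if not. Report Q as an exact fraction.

NRCS table: gravel roads, soil group A → CN(II) = 76
CN(I) from CN(II)=76: (4.2·76)/(10 − 0.058·76) = 13300/233 ≈ 57.082
S = 1000/(13300/233) − 10 = 1000/133 in ≈ 7.519 in
Ia = 0.2·(1000/133) = 200/133 in ≈ 1.504 in
P = 1.260 ≤ Ia = 1.504 in: entire storm abstracted, Q = 0.

Q = 0 in ≈ 0.000 in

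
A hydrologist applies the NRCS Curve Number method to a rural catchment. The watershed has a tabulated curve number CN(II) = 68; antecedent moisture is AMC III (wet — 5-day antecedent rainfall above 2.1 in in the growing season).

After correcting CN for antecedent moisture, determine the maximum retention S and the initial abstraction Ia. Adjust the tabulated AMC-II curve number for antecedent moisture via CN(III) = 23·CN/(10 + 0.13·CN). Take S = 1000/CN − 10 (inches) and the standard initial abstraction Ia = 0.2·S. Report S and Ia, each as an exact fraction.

Wet (AMC III): CN(III) = 23·68/(10 + 0.13·68) = 1564/(471/25) = 39100/471 ≈ 83.015
Retention S: 1000/CN − 10 with CN=83.015 → S = 800/391 ≈ 2.046 in
Ia = 0.2S: 0.2·2.046 = 0.409 in (exactly 160/391)

S = 800/391 in ≈ 2.046 in; Ia = 160/391 in ≈ 0.409 in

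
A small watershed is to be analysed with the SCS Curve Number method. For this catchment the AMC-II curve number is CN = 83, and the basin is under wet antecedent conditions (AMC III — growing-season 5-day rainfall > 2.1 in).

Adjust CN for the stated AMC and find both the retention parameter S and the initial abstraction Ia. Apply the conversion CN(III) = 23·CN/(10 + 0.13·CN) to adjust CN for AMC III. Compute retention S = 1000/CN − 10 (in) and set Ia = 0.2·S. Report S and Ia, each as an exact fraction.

CN(III) from CN(II)=83: (23·83)/(10 + 0.13·83) = 190900/2079 ≈ 91.823
S = 1000/(190900/2079) − 10 = 1700/1909 in ≈ 0.891 in
Initial abstraction Ia = S/5 = (1700/1909)/5 = 340/1909 ≈ 0.178 in

S = 1700/1909 in ≈ 0.891 in; Ia = 340/1909 in ≈ 0.178 in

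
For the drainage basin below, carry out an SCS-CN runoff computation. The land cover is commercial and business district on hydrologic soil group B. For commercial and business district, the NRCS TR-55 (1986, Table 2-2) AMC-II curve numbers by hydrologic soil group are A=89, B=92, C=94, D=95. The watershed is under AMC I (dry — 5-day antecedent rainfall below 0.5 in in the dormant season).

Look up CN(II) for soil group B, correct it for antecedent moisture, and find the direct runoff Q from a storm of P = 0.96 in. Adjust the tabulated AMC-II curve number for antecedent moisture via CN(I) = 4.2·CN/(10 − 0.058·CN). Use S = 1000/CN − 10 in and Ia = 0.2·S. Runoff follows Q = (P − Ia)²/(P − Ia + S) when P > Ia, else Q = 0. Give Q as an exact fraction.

Q = 5431808/47684175 in ≈ 0.114 in

NRCS table: commercial and business district, soil group B → CN(II) = 92
Adjust CN=92 to AMC I: 4.2·92/(10 − 0.058·92) → (1932/5) ÷ (583/125) = 48300/583 ≈ 82.847
Max retention: S = 1000/(48300/583) − 10 = 1000/483 in (≈ 2.070 in)
Ia = 0.2S: 0.2·2.070 = 0.414 in (exactly 200/483)
Since P=0.960 > Ia=0.414: effective rainfall P−Ia = 6592/12075 in
Runoff Q = (P−Ia)²/(P−Ia+S) = (0.546)²/(0.546+2.070) = 5431808/47684175 ≈ 0.114 in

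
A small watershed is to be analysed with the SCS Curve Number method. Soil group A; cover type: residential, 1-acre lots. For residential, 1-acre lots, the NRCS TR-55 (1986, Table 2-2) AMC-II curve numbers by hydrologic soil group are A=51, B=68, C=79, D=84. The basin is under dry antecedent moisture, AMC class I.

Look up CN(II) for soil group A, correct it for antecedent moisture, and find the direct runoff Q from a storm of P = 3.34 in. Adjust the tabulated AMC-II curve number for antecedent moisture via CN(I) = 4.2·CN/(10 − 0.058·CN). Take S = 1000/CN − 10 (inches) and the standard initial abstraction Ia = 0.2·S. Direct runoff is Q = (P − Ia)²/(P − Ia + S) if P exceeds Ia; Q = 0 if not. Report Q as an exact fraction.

NRCS table: residential, 1-acre lots, soil group A → CN(II) = 51
Adjust CN=51 to AMC I: 4.2·51/(10 − 0.058·51) → (1071/5) ÷ (3521/500) = 15300/503 ≈ 30.417
Retention S: 1000/CN − 10 with CN=30.417 → S = 3500/153 ≈ 22.876 in
Ia = 0.2·(3500/153) = 700/153 in ≈ 4.575 in
P = 3.340 ≤ Ia = 4.575 in: entire storm abstracted, Q = 0.

Q = 0 in ≈ 0.000 in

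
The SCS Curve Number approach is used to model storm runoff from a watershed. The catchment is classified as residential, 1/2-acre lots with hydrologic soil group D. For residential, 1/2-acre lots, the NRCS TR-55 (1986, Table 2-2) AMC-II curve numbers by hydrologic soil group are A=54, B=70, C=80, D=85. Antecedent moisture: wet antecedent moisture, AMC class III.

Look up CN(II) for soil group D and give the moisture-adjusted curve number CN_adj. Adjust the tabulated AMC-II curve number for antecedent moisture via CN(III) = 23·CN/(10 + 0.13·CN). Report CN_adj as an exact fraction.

NRCS table: residential, 1/2-acre lots, soil group D → CN(II) = 85
Adjust CN=85 to AMC III: 23·85/(10 + 0.13·85) → 1955 ÷ (421/20) = 39100/421 ≈ 92.874

CN_adj = 39100/421 ≈ 92.874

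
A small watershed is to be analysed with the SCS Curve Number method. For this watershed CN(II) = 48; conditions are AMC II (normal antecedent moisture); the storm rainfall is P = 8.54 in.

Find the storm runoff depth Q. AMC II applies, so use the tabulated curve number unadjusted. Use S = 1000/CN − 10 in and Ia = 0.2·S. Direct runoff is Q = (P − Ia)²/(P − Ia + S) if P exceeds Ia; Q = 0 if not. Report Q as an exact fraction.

Q = 456968/193575 in ≈ 2.361 in

AMC II — tabulated CN = 48 applies directly.
Max retention: S = 1000/48 − 10 = 65/6 in (≈ 10.833 in)
Ia = 0.2·(65/6) = 13/6 in ≈ 2.167 in
Excess rainfall: 8.540 − 2.167 = 6.373 in; P > Ia so Q > 0
Q: (478/75)² ÷ (2581/150) = 456968/193575 in (≈ 2.361 in)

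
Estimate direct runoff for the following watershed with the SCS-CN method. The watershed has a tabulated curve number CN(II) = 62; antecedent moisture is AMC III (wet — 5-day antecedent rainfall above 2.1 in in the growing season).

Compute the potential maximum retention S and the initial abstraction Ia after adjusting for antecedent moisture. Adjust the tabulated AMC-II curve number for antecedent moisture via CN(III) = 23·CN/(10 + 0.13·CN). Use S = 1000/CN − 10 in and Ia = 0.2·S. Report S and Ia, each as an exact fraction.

S = 1900/713 in ≈ 2.665 in; Ia = 380/713 in ≈ 0.533 in

Adjust CN=62 to AMC III: 23·62/(10 + 0.13·62) → 1426 ÷ (903/50) = 71300/903 ≈ 78.959
S = 1000/(71300/903) − 10 = 1900/713 in ≈ 2.665 in
Ia = 0.2·(1900/713) = 380/713 in ≈ 0.533 in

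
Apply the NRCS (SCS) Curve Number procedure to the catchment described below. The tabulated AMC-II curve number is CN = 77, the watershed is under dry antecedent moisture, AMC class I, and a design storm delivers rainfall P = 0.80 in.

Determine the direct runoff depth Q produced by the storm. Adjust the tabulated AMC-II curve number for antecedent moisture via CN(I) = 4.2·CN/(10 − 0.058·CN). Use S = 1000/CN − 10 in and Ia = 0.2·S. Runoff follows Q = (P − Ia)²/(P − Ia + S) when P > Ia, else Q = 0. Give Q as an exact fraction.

Dry (AMC I): CN(I) = 4.2·77/(10 − 0.058·77) = (1617/5)/(2767/500) = 161700/2767 ≈ 58.439
Max retention: S = 1000/(161700/2767) − 10 = 11500/1617 in (≈ 7.112 in)
Ia = 0.2S: 0.2·7.112 = 1.422 in (exactly 2300/1617)
P = 0.800 ≤ Ia = 1.422 in: entire storm abstracted, Q = 0.

Q = 0 in ≈ 0.000 in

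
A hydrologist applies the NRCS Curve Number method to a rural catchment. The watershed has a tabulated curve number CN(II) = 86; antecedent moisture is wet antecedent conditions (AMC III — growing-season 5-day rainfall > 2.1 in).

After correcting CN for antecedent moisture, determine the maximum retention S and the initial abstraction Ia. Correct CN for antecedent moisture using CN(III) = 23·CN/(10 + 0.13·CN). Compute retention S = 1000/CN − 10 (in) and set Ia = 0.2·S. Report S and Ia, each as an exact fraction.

S = 700/989 in ≈ 0.708 in; Ia = 140/989 in ≈ 0.142 in

Adjust CN=86 to AMC III: 23·86/(10 + 0.13·86) → 1978 ÷ (1059/50) = 98900/1059 ≈ 93.390
S = 1000/(98900/1059) − 10 = 700/989 in ≈ 0.708 in
Initial abstraction Ia = S/5 = (700/989)/5 = 140/989 ≈ 0.142 in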